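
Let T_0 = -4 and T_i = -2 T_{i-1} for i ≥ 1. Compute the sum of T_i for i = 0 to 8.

T_1 = -2·(-4) = 8
T_2 = -2·8 = -16
T_3 = -2·(-16) = 32
T_4 = -2·32 = -64
T_5 = -2·(-64) = 128
T_6 = -2·128 = -256
T_7 = -2·(-256) = 512
T_8 = -2·512 = -1024
Sum = (-4) + 8 + (-16) + 32 + (-64) + 128 + (-256) + 512 + (-1024) = -684

-684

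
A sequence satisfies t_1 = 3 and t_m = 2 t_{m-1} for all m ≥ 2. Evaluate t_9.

768

t_2 = 2·3 = 6
t_3 = 2·6 = 12
t_4 = 2·12 = 24
t_5 = 2·24 = 48
t_6 = 2·48 = 96
t_7 = 2·96 = 192
t_8 = 2·192 = 384
t_9 = 2·384 = 768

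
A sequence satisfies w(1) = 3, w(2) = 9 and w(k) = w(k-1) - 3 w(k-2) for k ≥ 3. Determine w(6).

w(3) = 9 - 3·3 = 0
w(4) = 0 - 3·9 = -27
w(5) = (-27) - 3·0 = -27
w(6) = (-27) - 3·(-27) = 54

54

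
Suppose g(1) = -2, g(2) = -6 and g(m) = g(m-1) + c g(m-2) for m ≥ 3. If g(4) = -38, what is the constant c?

4

g(3) = -6 - 2c
g(4) = -6 - 8c
So -6 - 8c = -38, giving c = 4.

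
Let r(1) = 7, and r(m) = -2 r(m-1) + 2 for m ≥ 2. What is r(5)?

102

r(2) = -2*7 + 2 = -12
r(3) = -2*(-12) + 2 = 26
r(4) = -2*26 + 2 = -50
r(5) = -2*(-50) + 2 = 102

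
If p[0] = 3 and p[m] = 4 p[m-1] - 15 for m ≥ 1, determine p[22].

The fixed point is -15/(1 - 4) = 5, so p[m] - 5 = 4(p[m-1] - 5).
Hence p[m] = -2·4^m + 5.
p[22] = -2·4^{22} + 5 = -2·17592186044416 + 5 = -35184372088827.

-35184372088827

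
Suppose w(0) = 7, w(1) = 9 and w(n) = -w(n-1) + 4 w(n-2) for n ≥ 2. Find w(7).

w(2) = -9 + 4*7 = 19
w(3) = -19 + 4*9 = 17
w(4) = -17 + 4*19 = 59
w(5) = -59 + 4*17 = 9
w(6) = -9 + 4*59 = 227
w(7) = -227 + 4*9 = -191

-191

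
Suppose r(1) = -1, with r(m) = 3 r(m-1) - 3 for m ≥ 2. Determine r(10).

r(2) = 3*(-1) - 3 = -6
r(3) = 3*(-6) - 3 = -21
r(4) = 3*(-21) - 3 = -66
r(5) = 3*(-66) - 3 = -201
r(6) = 3*(-201) - 3 = -606
r(7) = 3*(-606) - 3 = -1821
r(8) = 3*(-1821) - 3 = -5466
r(9) = 3*(-5466) - 3 = -16401
r(10) = 3*(-16401) - 3 = -49206

-49206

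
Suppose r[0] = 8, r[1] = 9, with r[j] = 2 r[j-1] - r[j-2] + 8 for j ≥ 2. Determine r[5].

r[2] = 2(9) - 8 + 8 = 18
r[3] = 2(18) - 9 + 8 = 35
r[4] = 2(35) - 18 + 8 = 60
r[5] = 2(60) - 35 + 8 = 93

93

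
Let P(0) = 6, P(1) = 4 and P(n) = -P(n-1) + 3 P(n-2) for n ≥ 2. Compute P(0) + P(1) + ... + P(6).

P(2) = -4 + 3(6) = 14
P(3) = -14 + 3(4) = -2
P(4) = -(-2) + 3(14) = 44
P(5) = -44 + 3(-2) = -50
P(6) = -(-50) + 3(44) = 182
Sum = 6 + 4 + 14 + (-2) + 44 + (-50) + 182 = 198

198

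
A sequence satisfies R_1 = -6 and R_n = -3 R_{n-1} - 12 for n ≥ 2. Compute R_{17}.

-129140166

The fixed point is -12/(1 + 3) = -3, so R_n + 3 = -3(R_{n-1} + 3).
Hence R_n = -3·(-3)^{n-1} - 3.
R_{17} = -3·(-3)^{16} - 3 = -3·43046721 - 3 = -129140166.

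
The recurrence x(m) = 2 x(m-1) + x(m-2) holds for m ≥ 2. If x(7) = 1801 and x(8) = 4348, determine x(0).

Rearranging, x(m-2) = x(m) - 2 x(m-1).
x(6) = 4348 - 2·1801 = 746
x(5) = 1801 - 2·746 = 309
x(4) = 746 - 2·309 = 128
x(3) = 309 - 2·128 = 53
x(2) = 128 - 2·53 = 22
x(1) = 53 - 2·22 = 9
x(0) = 22 - 2·9 = 4

4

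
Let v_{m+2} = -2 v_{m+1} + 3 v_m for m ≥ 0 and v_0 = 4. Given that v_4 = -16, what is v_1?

Let v_1 = w.
v_2 = 12 - 2w
v_3 = -24 + 7w
v_4 = 84 - 20w
So 84 - 20w = -16, giving w = 5.

5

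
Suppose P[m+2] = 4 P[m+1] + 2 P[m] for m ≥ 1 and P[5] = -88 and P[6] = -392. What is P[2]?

-2

Rearranging, P[m-2] = (P[m] - 4 P[m-1]) / 2.
P[4] = (-392 - 4·(-88)) / 2 = -40/2 = -20
P[3] = (-88 - 4·(-20)) / 2 = -8/2 = -4
P[2] = (-20 - 4·(-4)) / 2 = -4/2 = -2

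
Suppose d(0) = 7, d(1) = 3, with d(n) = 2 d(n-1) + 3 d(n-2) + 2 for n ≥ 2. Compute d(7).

6009

d(2) = 2·3 + 3·7 + 2 = 29
d(3) = 2·29 + 3·3 + 2 = 69
d(4) = 2·69 + 3·29 + 2 = 227
d(5) = 2·227 + 3·69 + 2 = 663
d(6) = 2·663 + 3·227 + 2 = 2009
d(7) = 2·2009 + 3·663 + 2 = 6009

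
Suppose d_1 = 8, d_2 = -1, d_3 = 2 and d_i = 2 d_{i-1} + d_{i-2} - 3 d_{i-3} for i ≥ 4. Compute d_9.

d_4 = 2·2 + (-1) - 3·8 = -21
d_5 = 2·(-21) + 2 - 3·(-1) = -37
d_6 = 2·(-37) + (-21) - 3·2 = -101
d_7 = 2·(-101) + (-37) - 3·(-21) = -176
d_8 = 2·(-176) + (-101) - 3·(-37) = -342
d_9 = 2·(-342) + (-176) - 3·(-101) = -557

-557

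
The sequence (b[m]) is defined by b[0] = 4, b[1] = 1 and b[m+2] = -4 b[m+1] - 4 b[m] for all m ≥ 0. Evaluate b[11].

93184

b[2] = -4*1 - 4*4 = -20
b[3] = -4*(-20) - 4*1 = 76
b[4] = -4*76 - 4*(-20) = -224
b[5] = -4*(-224) - 4*76 = 592
b[6] = -4*592 - 4*(-224) = -1472
b[7] = -4*(-1472) - 4*592 = 3520
b[8] = -4*3520 - 4*(-1472) = -8192
b[9] = -4*(-8192) - 4*3520 = 18688
b[10] = -4*18688 - 4*(-8192) = -41984
b[11] = -4*(-41984) - 4*18688 = 93184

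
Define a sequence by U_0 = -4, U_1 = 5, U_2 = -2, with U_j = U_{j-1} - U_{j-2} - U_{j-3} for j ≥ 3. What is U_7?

U_3 = (-2) - 5 - (-4) = -3
U_4 = (-3) - (-2) - 5 = -6
U_5 = (-6) - (-3) - (-2) = -1
U_6 = (-1) - (-6) - (-3) = 8
U_7 = 8 - (-1) - (-6) = 15

15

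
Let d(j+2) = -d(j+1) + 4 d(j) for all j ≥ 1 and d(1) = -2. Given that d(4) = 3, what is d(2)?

Let d(2) = z.
d(3) = -8 - z
d(4) = 8 + 5z
So 8 + 5z = 3, giving z = -1.

-1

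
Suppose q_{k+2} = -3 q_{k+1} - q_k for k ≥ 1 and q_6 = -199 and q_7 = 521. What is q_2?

-4

Rearranging, q_{k-2} = -(q_k + 3 q_{k-1}).
q_5 = -(521 + 3(-199)) = 76
q_4 = -(-199 + 3(76)) = -29
q_3 = -(76 + 3(-29)) = 11
q_2 = -(-29 + 3(11)) = -4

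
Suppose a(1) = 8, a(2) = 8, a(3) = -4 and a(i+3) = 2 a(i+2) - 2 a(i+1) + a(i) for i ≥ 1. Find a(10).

-16

a(4) = 2*(-4) - 2*8 + 8 = -16
a(5) = 2*(-16) - 2*(-4) + 8 = -16
a(6) = 2*(-16) - 2*(-16) + (-4) = -4
a(7) = 2*(-4) - 2*(-16) + (-16) = 8
a(8) = 2*8 - 2*(-4) + (-16) = 8
a(9) = 2*8 - 2*8 + (-4) = -4
a(10) = 2*(-4) - 2*8 + 8 = -16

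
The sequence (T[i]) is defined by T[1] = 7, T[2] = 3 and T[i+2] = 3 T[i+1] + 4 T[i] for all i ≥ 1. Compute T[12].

T[3] = 3·3 + 4·7 = 37
T[4] = 3·37 + 4·3 = 123
T[5] = 3·123 + 4·37 = 517
T[6] = 3·517 + 4·123 = 2043
T[7] = 3·2043 + 4·517 = 8197
T[8] = 3·8197 + 4·2043 = 32763
T[9] = 3·32763 + 4·8197 = 131077
T[10] = 3·131077 + 4·32763 = 524283
T[11] = 3·524283 + 4·131077 = 2097157
T[12] = 3·2097157 + 4·524283 = 8388603

8388603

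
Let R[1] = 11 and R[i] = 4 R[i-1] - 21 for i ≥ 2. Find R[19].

274877906951

The fixed point is -21/(1 - 4) = 7, so R[i] - 7 = 4(R[i-1] - 7).
Hence R[i] = 4·4^{i-1} + 7.
R[19] = 4·4^{18} + 7 = 4·68719476736 + 7 = 274877906951.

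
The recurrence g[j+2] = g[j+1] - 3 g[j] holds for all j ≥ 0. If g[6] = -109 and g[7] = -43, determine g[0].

-1

Rearranging, g[j-2] = (g[j] - g[j-1]) / -3.
g[5] = (-43 - (-109)) / -3 = 66/-3 = -22
g[4] = (-109 - (-22)) / -3 = -87/-3 = 29
g[3] = (-22 - 29) / -3 = -51/-3 = 17
g[2] = (29 - 17) / -3 = 12/-3 = -4
g[1] = (17 - (-4)) / -3 = 21/-3 = -7
g[0] = (-4 - (-7)) / -3 = 3/-3 = -1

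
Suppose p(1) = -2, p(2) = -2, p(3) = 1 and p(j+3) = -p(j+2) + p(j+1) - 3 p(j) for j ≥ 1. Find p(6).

p(4) = -1 + (-2) - 3·(-2) = 3
p(5) = -3 + 1 - 3·(-2) = 4
p(6) = -4 + 3 - 3·1 = -4

-4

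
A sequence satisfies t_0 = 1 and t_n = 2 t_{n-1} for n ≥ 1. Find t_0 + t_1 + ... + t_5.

63

t_1 = 2·1 = 2
t_2 = 2·2 = 4
t_3 = 2·4 = 8
t_4 = 2·8 = 16
t_5 = 2·16 = 32
Sum = 1 + 2 + 4 + 8 + 16 + 32 = 63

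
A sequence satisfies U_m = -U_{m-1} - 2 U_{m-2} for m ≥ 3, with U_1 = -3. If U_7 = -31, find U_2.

5

Let U_2 = w.
U_3 = 6 - w
U_4 = -6 - w
U_5 = -6 + 3w
U_6 = 18 - w
U_7 = -6 - 5w
So -6 - 5w = -31, giving w = 5.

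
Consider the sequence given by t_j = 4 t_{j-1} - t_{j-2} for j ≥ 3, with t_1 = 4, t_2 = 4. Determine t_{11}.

443084

t_3 = 4*4 - 4 = 12
t_4 = 4*12 - 4 = 44
t_5 = 4*44 - 12 = 164
t_6 = 4*164 - 44 = 612
t_7 = 4*612 - 164 = 2284
t_8 = 4*2284 - 612 = 8524
t_9 = 4*8524 - 2284 = 31812
t_{10} = 4*31812 - 8524 = 118724
t_{11} = 4*118724 - 31812 = 443084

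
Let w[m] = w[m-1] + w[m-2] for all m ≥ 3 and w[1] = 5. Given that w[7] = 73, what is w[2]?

6

Let w[2] = z.
w[3] = 5 + z
w[4] = 5 + 2z
w[5] = 10 + 3z
w[6] = 15 + 5z
w[7] = 25 + 8z
So 25 + 8z = 73, giving z = 6.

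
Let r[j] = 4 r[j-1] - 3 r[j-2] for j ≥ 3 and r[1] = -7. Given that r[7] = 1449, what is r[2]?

-3

Let r[2] = x.
r[3] = 21 + 4x
r[4] = 84 + 13x
r[5] = 273 + 40x
r[6] = 840 + 121x
r[7] = 2541 + 364x
So 2541 + 364x = 1449, giving x = -3.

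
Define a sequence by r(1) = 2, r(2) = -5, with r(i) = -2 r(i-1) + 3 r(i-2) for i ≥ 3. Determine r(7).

1276

r(3) = -2*(-5) + 3*2 = 16
r(4) = -2*16 + 3*(-5) = -47
r(5) = -2*(-47) + 3*16 = 142
r(6) = -2*142 + 3*(-47) = -425
r(7) = -2*(-425) + 3*142 = 1276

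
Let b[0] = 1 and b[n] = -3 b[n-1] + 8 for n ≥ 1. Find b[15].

The fixed point is 8/(1 + 3) = 2, so b[n] - 2 = -3(b[n-1] - 2).
Hence b[n] = -1·(-3)^n + 2.
b[15] = -1·(-3)^{15} + 2 = -1·-14348907 + 2 = 14348909.

14348909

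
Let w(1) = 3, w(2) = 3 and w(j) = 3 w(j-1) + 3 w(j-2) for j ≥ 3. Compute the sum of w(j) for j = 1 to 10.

w(3) = 3*3 + 3*3 = 18
w(4) = 3*18 + 3*3 = 63
w(5) = 3*63 + 3*18 = 243
w(6) = 3*243 + 3*63 = 918
w(7) = 3*918 + 3*243 = 3483
w(8) = 3*3483 + 3*918 = 13203
w(9) = 3*13203 + 3*3483 = 50058
w(10) = 3*50058 + 3*13203 = 189783
Sum = 3 + 3 + 18 + 63 + 243 + 918 + 3483 + 13203 + 50058 + 189783 = 257775

257775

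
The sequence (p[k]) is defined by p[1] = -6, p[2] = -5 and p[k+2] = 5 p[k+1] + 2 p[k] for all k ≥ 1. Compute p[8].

-162635

p[3] = 5*(-5) + 2*(-6) = -37
p[4] = 5*(-37) + 2*(-5) = -195
p[5] = 5*(-195) + 2*(-37) = -1049
p[6] = 5*(-1049) + 2*(-195) = -5635
p[7] = 5*(-5635) + 2*(-1049) = -30273
p[8] = 5*(-30273) + 2*(-5635) = -162635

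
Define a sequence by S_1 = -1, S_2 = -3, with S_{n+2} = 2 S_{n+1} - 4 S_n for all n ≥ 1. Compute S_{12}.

S_3 = 2*(-3) - 4*(-1) = -2
S_4 = 2*(-2) - 4*(-3) = 8
S_5 = 2*8 - 4*(-2) = 24
S_6 = 2*24 - 4*8 = 16
S_7 = 2*16 - 4*24 = -64
S_8 = 2*(-64) - 4*16 = -192
S_9 = 2*(-192) - 4*(-64) = -128
S_{10} = 2*(-128) - 4*(-192) = 512
S_{11} = 2*512 - 4*(-128) = 1536
S_{12} = 2*1536 - 4*512 = 1024

1024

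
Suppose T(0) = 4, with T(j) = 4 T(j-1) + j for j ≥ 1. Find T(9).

1165081

T(1) = 4*4 + 1 = 17
T(2) = 4*17 + 2 = 70
T(3) = 4*70 + 3 = 283
T(4) = 4*283 + 4 = 1136
T(5) = 4*1136 + 5 = 4549
T(6) = 4*4549 + 6 = 18202
T(7) = 4*18202 + 7 = 72815
T(8) = 4*72815 + 8 = 291268
T(9) = 4*291268 + 9 = 1165081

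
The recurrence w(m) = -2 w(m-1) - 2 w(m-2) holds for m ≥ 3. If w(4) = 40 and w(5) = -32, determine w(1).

8

Rearranging, w(m-2) = (w(m) + 2 w(m-1)) / -2.
w(3) = (-32 + 2(40)) / -2 = 48/-2 = -24
w(2) = (40 + 2(-24)) / -2 = -8/-2 = 4
w(1) = (-24 + 2(4)) / -2 = -16/-2 = 8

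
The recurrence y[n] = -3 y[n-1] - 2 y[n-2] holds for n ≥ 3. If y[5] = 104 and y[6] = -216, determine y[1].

Rearranging, y[n-2] = (y[n] + 3 y[n-1]) / -2.
y[4] = (-216 + 3(104)) / -2 = 96/-2 = -48
y[3] = (104 + 3(-48)) / -2 = -40/-2 = 20
y[2] = (-48 + 3(20)) / -2 = 12/-2 = -6
y[1] = (20 + 3(-6)) / -2 = 2/-2 = -1

-1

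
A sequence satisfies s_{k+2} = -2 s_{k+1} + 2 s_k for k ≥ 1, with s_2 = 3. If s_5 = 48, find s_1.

Let s_1 = y.
s_3 = -6 + 2y
s_4 = 18 - 4y
s_5 = -48 + 12y
So -48 + 12y = 48, giving y = 8.

8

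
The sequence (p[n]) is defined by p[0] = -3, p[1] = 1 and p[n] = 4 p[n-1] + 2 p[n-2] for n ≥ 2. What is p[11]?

p[2] = 4*1 + 2*(-3) = -2
p[3] = 4*(-2) + 2*1 = -6
p[4] = 4*(-6) + 2*(-2) = -28
p[5] = 4*(-28) + 2*(-6) = -124
p[6] = 4*(-124) + 2*(-28) = -552
p[7] = 4*(-552) + 2*(-124) = -2456
p[8] = 4*(-2456) + 2*(-552) = -10928
p[9] = 4*(-10928) + 2*(-2456) = -48624
p[10] = 4*(-48624) + 2*(-10928) = -216352
p[11] = 4*(-216352) + 2*(-48624) = -962656

-962656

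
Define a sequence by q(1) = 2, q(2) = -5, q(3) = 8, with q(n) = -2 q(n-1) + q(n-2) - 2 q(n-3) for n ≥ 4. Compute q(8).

-1257

q(4) = -2*8 + (-5) - 2*2 = -25
q(5) = -2*(-25) + 8 - 2*(-5) = 68
q(6) = -2*68 + (-25) - 2*8 = -177
q(7) = -2*(-177) + 68 - 2*(-25) = 472
q(8) = -2*472 + (-177) - 2*68 = -1257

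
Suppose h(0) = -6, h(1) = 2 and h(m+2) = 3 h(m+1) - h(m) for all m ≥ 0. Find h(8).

h(2) = 3*2 - (-6) = 12
h(3) = 3*12 - 2 = 34
h(4) = 3*34 - 12 = 90
h(5) = 3*90 - 34 = 236
h(6) = 3*236 - 90 = 618
h(7) = 3*618 - 236 = 1618
h(8) = 3*1618 - 618 = 4236

4236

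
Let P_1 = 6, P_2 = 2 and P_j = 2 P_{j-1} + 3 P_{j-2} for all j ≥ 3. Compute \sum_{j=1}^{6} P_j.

P_3 = 2*2 + 3*6 = 22
P_4 = 2*22 + 3*2 = 50
P_5 = 2*50 + 3*22 = 166
P_6 = 2*166 + 3*50 = 482
Sum = 6 + 2 + 22 + 50 + 166 + 482 = 728

728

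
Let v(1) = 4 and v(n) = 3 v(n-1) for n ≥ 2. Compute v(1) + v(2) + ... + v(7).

v(2) = 3(4) = 12
v(3) = 3(12) = 36
v(4) = 3(36) = 108
v(5) = 3(108) = 324
v(6) = 3(324) = 972
v(7) = 3(972) = 2916
Sum = 4 + 12 + 36 + 108 + 324 + 972 + 2916 = 4372

4372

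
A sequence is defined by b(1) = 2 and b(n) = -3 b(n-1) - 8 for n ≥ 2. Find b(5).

322

b(2) = -3*2 - 8 = -14
b(3) = -3*(-14) - 8 = 34
b(4) = -3*34 - 8 = -110
b(5) = -3*(-110) - 8 = 322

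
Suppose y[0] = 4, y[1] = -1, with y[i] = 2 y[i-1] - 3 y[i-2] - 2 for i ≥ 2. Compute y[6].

y[2] = 2·(-1) - 3·4 - 2 = -16
y[3] = 2·(-16) - 3·(-1) - 2 = -31
y[4] = 2·(-31) - 3·(-16) - 2 = -16
y[5] = 2·(-16) - 3·(-31) - 2 = 59
y[6] = 2·59 - 3·(-16) - 2 = 164

164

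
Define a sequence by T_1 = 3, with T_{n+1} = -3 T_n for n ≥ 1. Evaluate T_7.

2187

T_2 = -3·3 = -9
T_3 = -3·(-9) = 27
T_4 = -3·27 = -81
T_5 = -3·(-81) = 243
T_6 = -3·243 = -729
T_7 = -3·(-729) = 2187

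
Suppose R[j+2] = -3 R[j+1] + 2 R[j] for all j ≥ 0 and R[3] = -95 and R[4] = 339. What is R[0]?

3

Rearranging, R[j-2] = (R[j] + 3 R[j-1]) / 2.
R[2] = (339 + 3*(-95)) / 2 = 54/2 = 27
R[1] = (-95 + 3*27) / 2 = -14/2 = -7
R[0] = (27 + 3*(-7)) / 2 = 6/2 = 3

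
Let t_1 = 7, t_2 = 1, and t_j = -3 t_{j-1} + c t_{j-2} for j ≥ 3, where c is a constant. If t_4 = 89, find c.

-4

t_3 = -3 + 7c
t_4 = 9 - 20c
So 9 - 20c = 89, giving c = -4.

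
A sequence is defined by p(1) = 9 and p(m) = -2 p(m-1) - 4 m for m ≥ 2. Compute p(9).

p(2) = -2·9 - 8 = -26
p(3) = -2·(-26) - 12 = 40
p(4) = -2·40 - 16 = -96
p(5) = -2·(-96) - 20 = 172
p(6) = -2·172 - 24 = -368
p(7) = -2·(-368) - 28 = 708
p(8) = -2·708 - 32 = -1448
p(9) = -2·(-1448) - 36 = 2860

2860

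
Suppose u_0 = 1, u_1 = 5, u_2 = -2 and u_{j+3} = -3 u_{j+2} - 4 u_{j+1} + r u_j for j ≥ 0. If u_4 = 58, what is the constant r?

4

u_3 = -14 + r
u_4 = 50 + 2r
So 50 + 2r = 58, giving r = 4.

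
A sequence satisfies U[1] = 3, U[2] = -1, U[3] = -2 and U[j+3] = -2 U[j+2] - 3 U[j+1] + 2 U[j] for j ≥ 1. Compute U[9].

U[4] = -2·(-2) - 3·(-1) + 2·3 = 13
U[5] = -2·13 - 3·(-2) + 2·(-1) = -22
U[6] = -2·(-22) - 3·13 + 2·(-2) = 1
U[7] = -2·1 - 3·(-22) + 2·13 = 90
U[8] = -2·90 - 3·1 + 2·(-22) = -227
U[9] = -2·(-227) - 3·90 + 2·1 = 186

186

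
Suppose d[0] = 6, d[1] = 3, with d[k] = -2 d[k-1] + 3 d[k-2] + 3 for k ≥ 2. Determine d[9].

-18441

d[2] = -2*3 + 3*6 + 3 = 15
d[3] = -2*15 + 3*3 + 3 = -18
d[4] = -2*(-18) + 3*15 + 3 = 84
d[5] = -2*84 + 3*(-18) + 3 = -219
d[6] = -2*(-219) + 3*84 + 3 = 693
d[7] = -2*693 + 3*(-219) + 3 = -2040
d[8] = -2*(-2040) + 3*693 + 3 = 6162
d[9] = -2*6162 + 3*(-2040) + 3 = -18441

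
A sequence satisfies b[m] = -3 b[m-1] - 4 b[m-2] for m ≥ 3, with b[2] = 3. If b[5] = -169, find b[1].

Let b[1] = y.
b[3] = -9 - 4y
b[4] = 15 + 12y
b[5] = -9 - 20y
So -9 - 20y = -169, giving y = 8.

8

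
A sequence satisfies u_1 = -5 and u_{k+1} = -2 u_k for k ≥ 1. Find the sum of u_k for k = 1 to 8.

425

u_2 = -2*(-5) = 10
u_3 = -2*10 = -20
u_4 = -2*(-20) = 40
u_5 = -2*40 = -80
u_6 = -2*(-80) = 160
u_7 = -2*160 = -320
u_8 = -2*(-320) = 640
Sum = (-5) + 10 + (-20) + 40 + (-80) + 160 + (-320) + 640 = 425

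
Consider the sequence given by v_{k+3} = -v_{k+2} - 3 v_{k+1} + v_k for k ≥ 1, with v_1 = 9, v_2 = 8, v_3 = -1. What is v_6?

v_4 = -(-1) - 3(8) + 9 = -14
v_5 = -(-14) - 3(-1) + 8 = 25
v_6 = -25 - 3(-14) + (-1) = 16

16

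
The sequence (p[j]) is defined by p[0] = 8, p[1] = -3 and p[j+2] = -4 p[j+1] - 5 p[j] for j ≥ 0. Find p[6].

-1508

p[2] = -4(-3) - 5(8) = -28
p[3] = -4(-28) - 5(-3) = 127
p[4] = -4(127) - 5(-28) = -368
p[5] = -4(-368) - 5(127) = 837
p[6] = -4(837) - 5(-368) = -1508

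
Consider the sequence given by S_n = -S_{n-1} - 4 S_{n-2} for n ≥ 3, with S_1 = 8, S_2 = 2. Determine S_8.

S_3 = -2 - 4*8 = -34
S_4 = -(-34) - 4*2 = 26
S_5 = -26 - 4*(-34) = 110
S_6 = -110 - 4*26 = -214
S_7 = -(-214) - 4*110 = -226
S_8 = -(-226) - 4*(-214) = 1082

1082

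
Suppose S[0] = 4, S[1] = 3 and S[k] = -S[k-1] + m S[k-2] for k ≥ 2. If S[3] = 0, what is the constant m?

3

S[2] = -3 + 4m
S[3] = 3 - m
So 3 - m = 0, giving m = 3.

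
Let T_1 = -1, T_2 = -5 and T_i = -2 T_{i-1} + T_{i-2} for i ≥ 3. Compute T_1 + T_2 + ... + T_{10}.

T_3 = -2*(-5) + (-1) = 9
T_4 = -2*9 + (-5) = -23
T_5 = -2*(-23) + 9 = 55
T_6 = -2*55 + (-23) = -133
T_7 = -2*(-133) + 55 = 321
T_8 = -2*321 + (-133) = -775
T_9 = -2*(-775) + 321 = 1871
T_{10} = -2*1871 + (-775) = -4517
Sum = (-1) + (-5) + 9 + (-23) + 55 + (-133) + 321 + (-775) + 1871 + (-4517) = -3198

-3198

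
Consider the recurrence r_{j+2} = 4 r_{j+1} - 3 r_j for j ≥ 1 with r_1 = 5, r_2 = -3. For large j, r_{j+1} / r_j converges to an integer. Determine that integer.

The characteristic equation is r^2 - 4r + 3 = 0, which factors as (r - 3)(r - 1) = 0.
So the roots are 3 and 1. Since |3| > |1| and the coefficient of 3^j is non-zero, the ratio tends to 3.

3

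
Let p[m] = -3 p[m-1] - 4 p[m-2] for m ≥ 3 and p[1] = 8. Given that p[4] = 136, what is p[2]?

8

Let p[2] = v.
p[3] = -32 - 3v
p[4] = 96 + 5v
So 96 + 5v = 136, giving v = 8.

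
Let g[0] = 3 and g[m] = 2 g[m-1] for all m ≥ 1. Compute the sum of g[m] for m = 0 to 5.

g[1] = 2(3) = 6
g[2] = 2(6) = 12
g[3] = 2(12) = 24
g[4] = 2(24) = 48
g[5] = 2(48) = 96
Sum = 3 + 6 + 12 + 24 + 48 + 96 = 189

189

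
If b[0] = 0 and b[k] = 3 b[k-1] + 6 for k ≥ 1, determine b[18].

The fixed point is 6/(1 - 3) = -3, so b[k] + 3 = 3(b[k-1] + 3).
Hence b[k] = 3·3^k - 3.
b[18] = 3·3^{18} - 3 = 3·387420489 - 3 = 1162261464.

1162261464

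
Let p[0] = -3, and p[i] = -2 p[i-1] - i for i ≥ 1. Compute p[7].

p[1] = -2*(-3) - 1 = 5
p[2] = -2*5 - 2 = -12
p[3] = -2*(-12) - 3 = 21
p[4] = -2*21 - 4 = -46
p[5] = -2*(-46) - 5 = 87
p[6] = -2*87 - 6 = -180
p[7] = -2*(-180) - 7 = 353

353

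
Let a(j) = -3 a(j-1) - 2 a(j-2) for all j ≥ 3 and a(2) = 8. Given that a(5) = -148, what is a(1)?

2

Let a(1) = x.
a(3) = -24 - 2x
a(4) = 56 + 6x
a(5) = -120 - 14x
So -120 - 14x = -148, giving x = 2.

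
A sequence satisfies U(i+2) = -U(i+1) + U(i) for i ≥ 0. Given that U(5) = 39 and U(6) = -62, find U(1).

9

Rearranging, U(i-2) = U(i) + U(i-1).
U(4) = -62 + 39 = -23
U(3) = 39 + (-23) = 16
U(2) = -23 + 16 = -7
U(1) = 16 + (-7) = 9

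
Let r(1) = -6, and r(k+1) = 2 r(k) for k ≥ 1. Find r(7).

-384

r(2) = 2*(-6) = -12
r(3) = 2*(-12) = -24
r(4) = 2*(-24) = -48
r(5) = 2*(-48) = -96
r(6) = 2*(-96) = -192
r(7) = 2*(-192) = -384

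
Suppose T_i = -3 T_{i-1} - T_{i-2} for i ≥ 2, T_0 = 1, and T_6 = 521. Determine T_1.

-4

Let T_1 = v.
T_2 = -1 - 3v
T_3 = 3 + 8v
T_4 = -8 - 21v
T_5 = 21 + 55v
T_6 = -55 - 144v
So -55 - 144v = 521, giving v = -4.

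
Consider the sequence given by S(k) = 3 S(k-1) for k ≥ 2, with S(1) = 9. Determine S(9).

S(2) = 3(9) = 27
S(3) = 3(27) = 81
S(4) = 3(81) = 243
S(5) = 3(243) = 729
S(6) = 3(729) = 2187
S(7) = 3(2187) = 6561
S(8) = 3(6561) = 19683
S(9) = 3(19683) = 59049

59049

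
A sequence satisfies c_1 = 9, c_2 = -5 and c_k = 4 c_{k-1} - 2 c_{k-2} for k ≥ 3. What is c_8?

-19640

c_3 = 4(-5) - 2(9) = -38
c_4 = 4(-38) - 2(-5) = -142
c_5 = 4(-142) - 2(-38) = -492
c_6 = 4(-492) - 2(-142) = -1684
c_7 = 4(-1684) - 2(-492) = -5752
c_8 = 4(-5752) - 2(-1684) = -19640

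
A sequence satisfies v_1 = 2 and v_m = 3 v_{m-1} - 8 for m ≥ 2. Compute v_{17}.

The fixed point is -8/(1 - 3) = 4, so v_m - 4 = 3(v_{m-1} - 4).
Hence v_m = -2·3^{m-1} + 4.
v_{17} = -2·3^{16} + 4 = -2·43046721 + 4 = -86093438.

-86093438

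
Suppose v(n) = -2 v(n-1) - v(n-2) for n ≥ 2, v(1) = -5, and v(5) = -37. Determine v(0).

Let v(0) = x.
v(2) = 10 - x
v(3) = -15 + 2x
v(4) = 20 - 3x
v(5) = -25 + 4x
So -25 + 4x = -37, giving x = -3.

-3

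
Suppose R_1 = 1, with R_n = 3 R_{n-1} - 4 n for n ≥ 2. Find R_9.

-26223

R_2 = 3*1 - 8 = -5
R_3 = 3*(-5) - 12 = -27
R_4 = 3*(-27) - 16 = -97
R_5 = 3*(-97) - 20 = -311
R_6 = 3*(-311) - 24 = -957
R_7 = 3*(-957) - 28 = -2899
R_8 = 3*(-2899) - 32 = -8729
R_9 = 3*(-8729) - 36 = -26223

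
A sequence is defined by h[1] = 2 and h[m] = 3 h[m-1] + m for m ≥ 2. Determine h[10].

63964

h[2] = 3*2 + 2 = 8
h[3] = 3*8 + 3 = 27
h[4] = 3*27 + 4 = 85
h[5] = 3*85 + 5 = 260
h[6] = 3*260 + 6 = 786
h[7] = 3*786 + 7 = 2365
h[8] = 3*2365 + 8 = 7103
h[9] = 3*7103 + 9 = 21318
h[10] = 3*21318 + 10 = 63964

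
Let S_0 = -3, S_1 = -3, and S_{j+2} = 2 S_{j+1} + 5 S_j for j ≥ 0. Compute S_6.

-2541

S_2 = 2(-3) + 5(-3) = -21
S_3 = 2(-21) + 5(-3) = -57
S_4 = 2(-57) + 5(-21) = -219
S_5 = 2(-219) + 5(-57) = -723
S_6 = 2(-723) + 5(-219) = -2541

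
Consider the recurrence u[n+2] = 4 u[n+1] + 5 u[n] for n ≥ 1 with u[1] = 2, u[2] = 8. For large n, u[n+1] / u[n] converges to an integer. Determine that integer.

The characteristic equation is r^2 - 4r - 5 = 0, which factors as (r - 5)(r + 1) = 0.
So the roots are 5 and -1. Since |5| > |-1| and the coefficient of 5^n is non-zero, the ratio tends to 5.

5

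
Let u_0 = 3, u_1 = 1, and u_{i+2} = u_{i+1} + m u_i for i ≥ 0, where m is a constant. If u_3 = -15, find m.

u_2 = 1 + 3m
u_3 = 1 + 4m
So 1 + 4m = -15, giving m = -4.

-4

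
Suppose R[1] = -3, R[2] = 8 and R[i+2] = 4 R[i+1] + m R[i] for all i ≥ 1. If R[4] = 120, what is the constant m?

R[3] = 32 - 3m
R[4] = 128 - 4m
So 128 - 4m = 120, giving m = 2.

2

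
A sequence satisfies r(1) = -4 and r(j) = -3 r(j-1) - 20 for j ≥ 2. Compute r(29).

The fixed point is -20/(1 + 3) = -5, so r(j) + 5 = -3(r(j-1) + 5).
Hence r(j) = 1·(-3)^{j-1} - 5.
r(29) = 1·(-3)^{28} - 5 = 1·22876792454961 - 5 = 22876792454956.

22876792454956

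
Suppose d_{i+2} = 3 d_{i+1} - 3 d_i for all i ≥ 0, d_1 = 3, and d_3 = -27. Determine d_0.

Let d_0 = w.
d_2 = 9 - 3w
d_3 = 18 - 9w
So 18 - 9w = -27, giving w = 5.

5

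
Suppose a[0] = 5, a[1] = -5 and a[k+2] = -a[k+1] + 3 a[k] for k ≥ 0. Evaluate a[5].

a[2] = -(-5) + 3*5 = 20
a[3] = -20 + 3*(-5) = -35
a[4] = -(-35) + 3*20 = 95
a[5] = -95 + 3*(-35) = -200

-200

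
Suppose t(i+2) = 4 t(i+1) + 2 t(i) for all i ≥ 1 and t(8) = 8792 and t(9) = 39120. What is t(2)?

Rearranging, t(i-2) = (t(i) - 4 t(i-1)) / 2.
t(7) = (39120 - 4·8792) / 2 = 3952/2 = 1976
t(6) = (8792 - 4·1976) / 2 = 888/2 = 444
t(5) = (1976 - 4·444) / 2 = 200/2 = 100
t(4) = (444 - 4·100) / 2 = 44/2 = 22
t(3) = (100 - 4·22) / 2 = 12/2 = 6
t(2) = (22 - 4·6) / 2 = -2/2 = -1

-1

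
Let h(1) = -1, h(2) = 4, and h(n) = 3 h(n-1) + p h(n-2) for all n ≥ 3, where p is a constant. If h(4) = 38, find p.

2

h(3) = 12 - p
h(4) = 36 + p
So 36 + p = 38, giving p = 2.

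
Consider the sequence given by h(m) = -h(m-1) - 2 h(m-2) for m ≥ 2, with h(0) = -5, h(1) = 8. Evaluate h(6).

-50

h(2) = -8 - 2*(-5) = 2
h(3) = -2 - 2*8 = -18
h(4) = -(-18) - 2*2 = 14
h(5) = -14 - 2*(-18) = 22
h(6) = -22 - 2*14 = -50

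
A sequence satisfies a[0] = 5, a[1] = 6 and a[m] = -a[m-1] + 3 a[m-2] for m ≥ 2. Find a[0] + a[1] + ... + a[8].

236

a[2] = -6 + 3*5 = 9
a[3] = -9 + 3*6 = 9
a[4] = -9 + 3*9 = 18
a[5] = -18 + 3*9 = 9
a[6] = -9 + 3*18 = 45
a[7] = -45 + 3*9 = -18
a[8] = -(-18) + 3*45 = 153
Sum = 5 + 6 + 9 + 9 + 18 + 9 + 45 + (-18) + 153 = 236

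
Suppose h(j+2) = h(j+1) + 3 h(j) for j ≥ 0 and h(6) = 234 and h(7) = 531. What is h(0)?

Rearranging, h(j-2) = (h(j) - h(j-1)) / 3.
h(5) = (531 - 234) / 3 = 297/3 = 99
h(4) = (234 - 99) / 3 = 135/3 = 45
h(3) = (99 - 45) / 3 = 54/3 = 18
h(2) = (45 - 18) / 3 = 27/3 = 9
h(1) = (18 - 9) / 3 = 9/3 = 3
h(0) = (9 - 3) / 3 = 6/3 = 2

2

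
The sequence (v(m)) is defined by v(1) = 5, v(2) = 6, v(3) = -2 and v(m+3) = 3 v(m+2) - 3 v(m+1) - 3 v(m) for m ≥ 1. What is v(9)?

2601

v(4) = 3(-2) - 3(6) - 3(5) = -39
v(5) = 3(-39) - 3(-2) - 3(6) = -129
v(6) = 3(-129) - 3(-39) - 3(-2) = -264
v(7) = 3(-264) - 3(-129) - 3(-39) = -288
v(8) = 3(-288) - 3(-264) - 3(-129) = 315
v(9) = 3(315) - 3(-288) - 3(-264) = 2601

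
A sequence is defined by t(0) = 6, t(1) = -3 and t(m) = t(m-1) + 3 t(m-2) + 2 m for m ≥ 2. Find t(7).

t(2) = (-3) + 3(6) + 4 = 19
t(3) = 19 + 3(-3) + 6 = 16
t(4) = 16 + 3(19) + 8 = 81
t(5) = 81 + 3(16) + 10 = 139
t(6) = 139 + 3(81) + 12 = 394
t(7) = 394 + 3(139) + 14 = 825

825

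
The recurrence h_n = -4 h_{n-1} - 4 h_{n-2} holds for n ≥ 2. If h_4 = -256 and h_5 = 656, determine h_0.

Rearranging, h_{n-2} = (h_n + 4 h_{n-1}) / -4.
h_3 = (656 + 4*(-256)) / -4 = -368/-4 = 92
h_2 = (-256 + 4*92) / -4 = 112/-4 = -28
h_1 = (92 + 4*(-28)) / -4 = -20/-4 = 5
h_0 = (-28 + 4*5) / -4 = -8/-4 = 2

2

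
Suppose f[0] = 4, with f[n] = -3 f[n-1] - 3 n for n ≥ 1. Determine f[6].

3321

f[1] = -3·4 - 3 = -15
f[2] = -3·(-15) - 6 = 39
f[3] = -3·39 - 9 = -126
f[4] = -3·(-126) - 12 = 366
f[5] = -3·366 - 15 = -1113
f[6] = -3·(-1113) - 18 = 3321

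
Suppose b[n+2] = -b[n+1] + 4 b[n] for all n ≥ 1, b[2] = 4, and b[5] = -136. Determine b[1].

-5

Let b[1] = z.
b[3] = -4 + 4z
b[4] = 20 - 4z
b[5] = -36 + 20z
So -36 + 20z = -136, giving z = -5.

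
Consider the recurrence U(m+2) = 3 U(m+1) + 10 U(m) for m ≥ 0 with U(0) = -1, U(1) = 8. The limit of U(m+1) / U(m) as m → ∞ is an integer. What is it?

5

The characteristic equation is r^2 - 3r - 10 = 0, which factors as (r - 5)(r + 2) = 0.
So the roots are 5 and -2. Since |5| > |-2| and the coefficient of 5^m is non-zero, the ratio tends to 5.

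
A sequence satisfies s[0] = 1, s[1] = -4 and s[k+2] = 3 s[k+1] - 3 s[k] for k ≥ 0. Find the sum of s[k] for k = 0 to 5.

-168

s[2] = 3(-4) - 3(1) = -15
s[3] = 3(-15) - 3(-4) = -33
s[4] = 3(-33) - 3(-15) = -54
s[5] = 3(-54) - 3(-33) = -63
Sum = 1 + (-4) + (-15) + (-33) + (-54) + (-63) = -168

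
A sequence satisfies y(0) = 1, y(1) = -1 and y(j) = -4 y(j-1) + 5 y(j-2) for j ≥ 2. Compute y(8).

130209

y(2) = -4·(-1) + 5·1 = 9
y(3) = -4·9 + 5·(-1) = -41
y(4) = -4·(-41) + 5·9 = 209
y(5) = -4·209 + 5·(-41) = -1041
y(6) = -4·(-1041) + 5·209 = 5209
y(7) = -4·5209 + 5·(-1041) = -26041
y(8) = -4·(-26041) + 5·5209 = 130209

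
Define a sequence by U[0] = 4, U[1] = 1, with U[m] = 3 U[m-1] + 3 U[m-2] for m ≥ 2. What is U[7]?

U[2] = 3·1 + 3·4 = 15
U[3] = 3·15 + 3·1 = 48
U[4] = 3·48 + 3·15 = 189
U[5] = 3·189 + 3·48 = 711
U[6] = 3·711 + 3·189 = 2700
U[7] = 3·2700 + 3·711 = 10233

10233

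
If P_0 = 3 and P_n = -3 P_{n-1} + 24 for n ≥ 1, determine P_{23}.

282429536487

The fixed point is 24/(1 + 3) = 6, so P_n - 6 = -3(P_{n-1} - 6).
Hence P_n = -3·(-3)^n + 6.
P_{23} = -3·(-3)^{23} + 6 = -3·-94143178827 + 6 = 282429536487.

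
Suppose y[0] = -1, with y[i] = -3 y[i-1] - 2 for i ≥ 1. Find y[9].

y[1] = -3*(-1) - 2 = 1
y[2] = -3*1 - 2 = -5
y[3] = -3*(-5) - 2 = 13
y[4] = -3*13 - 2 = -41
y[5] = -3*(-41) - 2 = 121
y[6] = -3*121 - 2 = -365
y[7] = -3*(-365) - 2 = 1093
y[8] = -3*1093 - 2 = -3281
y[9] = -3*(-3281) - 2 = 9841

9841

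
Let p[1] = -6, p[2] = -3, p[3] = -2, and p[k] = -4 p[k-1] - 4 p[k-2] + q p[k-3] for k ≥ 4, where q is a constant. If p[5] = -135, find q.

p[4] = 20 - 6q
p[5] = -72 + 21q
So -72 + 21q = -135, giving q = -3.

-3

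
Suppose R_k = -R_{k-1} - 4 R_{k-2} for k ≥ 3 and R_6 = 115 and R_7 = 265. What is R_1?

-5

Rearranging, R_{k-2} = (R_k + R_{k-1}) / -4.
R_5 = (265 + 115) / -4 = 380/-4 = -95
R_4 = (115 + (-95)) / -4 = 20/-4 = -5
R_3 = (-95 + (-5)) / -4 = -100/-4 = 25
R_2 = (-5 + 25) / -4 = 20/-4 = -5
R_1 = (25 + (-5)) / -4 = 20/-4 = -5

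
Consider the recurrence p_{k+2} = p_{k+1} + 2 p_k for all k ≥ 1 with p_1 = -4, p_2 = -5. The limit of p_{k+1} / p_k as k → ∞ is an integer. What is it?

The characteristic equation is r^2 - r - 2 = 0, which factors as (r - 2)(r + 1) = 0.
So the roots are 2 and -1. Since |2| > |-1| and the coefficient of 2^k is non-zero, the ratio tends to 2.

2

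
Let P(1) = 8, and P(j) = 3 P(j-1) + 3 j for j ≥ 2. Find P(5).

P(2) = 3·8 + 6 = 30
P(3) = 3·30 + 9 = 99
P(4) = 3·99 + 12 = 309
P(5) = 3·309 + 15 = 942

942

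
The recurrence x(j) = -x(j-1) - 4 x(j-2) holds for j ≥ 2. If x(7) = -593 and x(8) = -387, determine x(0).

-4

Rearranging, x(j-2) = (x(j) + x(j-1)) / -4.
x(6) = (-387 + (-593)) / -4 = -980/-4 = 245
x(5) = (-593 + 245) / -4 = -348/-4 = 87
x(4) = (245 + 87) / -4 = 332/-4 = -83
x(3) = (87 + (-83)) / -4 = 4/-4 = -1
x(2) = (-83 + (-1)) / -4 = -84/-4 = 21
x(1) = (-1 + 21) / -4 = 20/-4 = -5
x(0) = (21 + (-5)) / -4 = 16/-4 = -4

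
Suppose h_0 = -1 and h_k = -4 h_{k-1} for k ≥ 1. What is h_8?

h_1 = -4*(-1) = 4
h_2 = -4*4 = -16
h_3 = -4*(-16) = 64
h_4 = -4*64 = -256
h_5 = -4*(-256) = 1024
h_6 = -4*1024 = -4096
h_7 = -4*(-4096) = 16384
h_8 = -4*16384 = -65536

-65536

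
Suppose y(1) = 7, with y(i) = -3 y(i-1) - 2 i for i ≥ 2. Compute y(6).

-1917

y(2) = -3·7 - 4 = -25
y(3) = -3·(-25) - 6 = 69
y(4) = -3·69 - 8 = -215
y(5) = -3·(-215) - 10 = 635
y(6) = -3·635 - 12 = -1917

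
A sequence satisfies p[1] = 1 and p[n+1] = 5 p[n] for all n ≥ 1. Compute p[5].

p[2] = 5(1) = 5
p[3] = 5(5) = 25
p[4] = 5(25) = 125
p[5] = 5(125) = 625

625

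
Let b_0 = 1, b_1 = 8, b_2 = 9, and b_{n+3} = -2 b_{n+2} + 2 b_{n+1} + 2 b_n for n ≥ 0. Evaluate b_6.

168

b_3 = -2·9 + 2·8 + 2·1 = 0
b_4 = -2·0 + 2·9 + 2·8 = 34
b_5 = -2·34 + 2·0 + 2·9 = -50
b_6 = -2·(-50) + 2·34 + 2·0 = 168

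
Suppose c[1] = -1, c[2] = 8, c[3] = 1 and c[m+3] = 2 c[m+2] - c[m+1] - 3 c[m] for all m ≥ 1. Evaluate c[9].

244

c[4] = 2·1 - 8 - 3·(-1) = -3
c[5] = 2·(-3) - 1 - 3·8 = -31
c[6] = 2·(-31) - (-3) - 3·1 = -62
c[7] = 2·(-62) - (-31) - 3·(-3) = -84
c[8] = 2·(-84) - (-62) - 3·(-31) = -13
c[9] = 2·(-13) - (-84) - 3·(-62) = 244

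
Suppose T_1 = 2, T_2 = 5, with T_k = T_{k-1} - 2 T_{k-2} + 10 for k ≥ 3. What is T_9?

T_3 = 5 - 2(2) + 10 = 11
T_4 = 11 - 2(5) + 10 = 11
T_5 = 11 - 2(11) + 10 = -1
T_6 = (-1) - 2(11) + 10 = -13
T_7 = (-13) - 2(-1) + 10 = -1
T_8 = (-1) - 2(-13) + 10 = 35
T_9 = 35 - 2(-1) + 10 = 47

47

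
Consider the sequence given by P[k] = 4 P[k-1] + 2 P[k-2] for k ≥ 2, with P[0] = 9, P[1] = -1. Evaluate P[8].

95504

P[2] = 4(-1) + 2(9) = 14
P[3] = 4(14) + 2(-1) = 54
P[4] = 4(54) + 2(14) = 244
P[5] = 4(244) + 2(54) = 1084
P[6] = 4(1084) + 2(244) = 4824
P[7] = 4(4824) + 2(1084) = 21464
P[8] = 4(21464) + 2(4824) = 95504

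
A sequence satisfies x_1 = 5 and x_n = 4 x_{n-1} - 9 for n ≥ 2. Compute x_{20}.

The fixed point is -9/(1 - 4) = 3, so x_n - 3 = 4(x_{n-1} - 3).
Hence x_n = 2·4^{n-1} + 3.
x_{20} = 2·4^{19} + 3 = 2·274877906944 + 3 = 549755813891.

549755813891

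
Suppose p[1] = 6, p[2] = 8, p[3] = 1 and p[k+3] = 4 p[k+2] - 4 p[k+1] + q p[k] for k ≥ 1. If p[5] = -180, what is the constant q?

p[4] = -28 + 6q
p[5] = -116 + 32q
So -116 + 32q = -180, giving q = -2.

-2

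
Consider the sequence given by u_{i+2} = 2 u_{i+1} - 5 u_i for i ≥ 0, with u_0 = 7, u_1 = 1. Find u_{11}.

53209

u_2 = 2(1) - 5(7) = -33
u_3 = 2(-33) - 5(1) = -71
u_4 = 2(-71) - 5(-33) = 23
u_5 = 2(23) - 5(-71) = 401
u_6 = 2(401) - 5(23) = 687
u_7 = 2(687) - 5(401) = -631
u_8 = 2(-631) - 5(687) = -4697
u_9 = 2(-4697) - 5(-631) = -6239
u_{10} = 2(-6239) - 5(-4697) = 11007
u_{11} = 2(11007) - 5(-6239) = 53209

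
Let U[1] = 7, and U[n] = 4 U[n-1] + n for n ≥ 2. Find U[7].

31855

U[2] = 4(7) + 2 = 30
U[3] = 4(30) + 3 = 123
U[4] = 4(123) + 4 = 496
U[5] = 4(496) + 5 = 1989
U[6] = 4(1989) + 6 = 7962
U[7] = 4(7962) + 7 = 31855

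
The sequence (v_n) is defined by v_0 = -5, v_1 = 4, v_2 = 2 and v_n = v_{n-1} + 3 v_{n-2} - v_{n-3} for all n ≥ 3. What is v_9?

1472

v_3 = 2 + 3(4) - (-5) = 19
v_4 = 19 + 3(2) - 4 = 21
v_5 = 21 + 3(19) - 2 = 76
v_6 = 76 + 3(21) - 19 = 120
v_7 = 120 + 3(76) - 21 = 327
v_8 = 327 + 3(120) - 76 = 611
v_9 = 611 + 3(327) - 120 = 1472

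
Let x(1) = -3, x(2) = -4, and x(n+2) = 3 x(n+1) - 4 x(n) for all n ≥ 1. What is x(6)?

x(3) = 3*(-4) - 4*(-3) = 0
x(4) = 3*0 - 4*(-4) = 16
x(5) = 3*16 - 4*0 = 48
x(6) = 3*48 - 4*16 = 80

80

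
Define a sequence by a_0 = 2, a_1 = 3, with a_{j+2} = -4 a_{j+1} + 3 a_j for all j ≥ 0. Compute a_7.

15081

a_2 = -4(3) + 3(2) = -6
a_3 = -4(-6) + 3(3) = 33
a_4 = -4(33) + 3(-6) = -150
a_5 = -4(-150) + 3(33) = 699
a_6 = -4(699) + 3(-150) = -3246
a_7 = -4(-3246) + 3(699) = 15081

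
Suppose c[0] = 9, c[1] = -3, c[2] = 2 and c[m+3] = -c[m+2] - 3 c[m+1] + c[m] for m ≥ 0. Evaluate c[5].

c[3] = -2 - 3*(-3) + 9 = 16
c[4] = -16 - 3*2 + (-3) = -25
c[5] = -(-25) - 3*16 + 2 = -21

-21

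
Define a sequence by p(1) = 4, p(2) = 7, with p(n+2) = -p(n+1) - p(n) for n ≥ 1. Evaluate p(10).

4

p(3) = -7 - 4 = -11
p(4) = -(-11) - 7 = 4
p(5) = -4 - (-11) = 7
p(6) = -7 - 4 = -11
p(7) = -(-11) - 7 = 4
p(8) = -4 - (-11) = 7
p(9) = -7 - 4 = -11
p(10) = -(-11) - 7 = 4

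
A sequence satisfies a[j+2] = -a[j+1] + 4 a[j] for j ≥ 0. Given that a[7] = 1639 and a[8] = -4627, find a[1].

-1

Rearranging, a[j-2] = (a[j] + a[j-1]) / 4.
a[6] = (-4627 + 1639) / 4 = -2988/4 = -747
a[5] = (1639 + (-747)) / 4 = 892/4 = 223
a[4] = (-747 + 223) / 4 = -524/4 = -131
a[3] = (223 + (-131)) / 4 = 92/4 = 23
a[2] = (-131 + 23) / 4 = -108/4 = -27
a[1] = (23 + (-27)) / 4 = -4/4 = -1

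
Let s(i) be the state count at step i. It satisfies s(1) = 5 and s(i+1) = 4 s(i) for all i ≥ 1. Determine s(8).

s(2) = 4(5) = 20
s(3) = 4(20) = 80
s(4) = 4(80) = 320
s(5) = 4(320) = 1280
s(6) = 4(1280) = 5120
s(7) = 4(5120) = 20480
s(8) = 4(20480) = 81920

81920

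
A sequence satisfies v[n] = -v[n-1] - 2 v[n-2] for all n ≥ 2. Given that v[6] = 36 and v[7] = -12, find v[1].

-6

Rearranging, v[n-2] = (v[n] + v[n-1]) / -2.
v[5] = (-12 + 36) / -2 = 24/-2 = -12
v[4] = (36 + (-12)) / -2 = 24/-2 = -12
v[3] = (-12 + (-12)) / -2 = -24/-2 = 12
v[2] = (-12 + 12) / -2 = 0/-2 = 0
v[1] = (12 + 0) / -2 = 12/-2 = -6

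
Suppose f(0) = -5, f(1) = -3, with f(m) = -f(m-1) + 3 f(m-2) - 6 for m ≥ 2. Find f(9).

f(2) = -(-3) + 3*(-5) - 6 = -18
f(3) = -(-18) + 3*(-3) - 6 = 3
f(4) = -3 + 3*(-18) - 6 = -63
f(5) = -(-63) + 3*3 - 6 = 66
f(6) = -66 + 3*(-63) - 6 = -261
f(7) = -(-261) + 3*66 - 6 = 453
f(8) = -453 + 3*(-261) - 6 = -1242
f(9) = -(-1242) + 3*453 - 6 = 2595

2595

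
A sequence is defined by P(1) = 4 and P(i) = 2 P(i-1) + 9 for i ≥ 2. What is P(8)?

1655

P(2) = 2*4 + 9 = 17
P(3) = 2*17 + 9 = 43
P(4) = 2*43 + 9 = 95
P(5) = 2*95 + 9 = 199
P(6) = 2*199 + 9 = 407
P(7) = 2*407 + 9 = 823
P(8) = 2*823 + 9 = 1655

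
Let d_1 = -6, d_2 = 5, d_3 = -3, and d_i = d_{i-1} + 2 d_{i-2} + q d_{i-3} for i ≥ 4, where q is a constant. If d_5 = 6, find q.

d_4 = 7 - 6q
d_5 = 1 - q
So 1 - q = 6, giving q = -5.

-5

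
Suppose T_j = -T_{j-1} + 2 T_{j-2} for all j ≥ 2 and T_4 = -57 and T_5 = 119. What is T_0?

-2

Rearranging, T_{j-2} = (T_j + T_{j-1}) / 2.
T_3 = (119 + (-57)) / 2 = 62/2 = 31
T_2 = (-57 + 31) / 2 = -26/2 = -13
T_1 = (31 + (-13)) / 2 = 18/2 = 9
T_0 = (-13 + 9) / 2 = -4/2 = -2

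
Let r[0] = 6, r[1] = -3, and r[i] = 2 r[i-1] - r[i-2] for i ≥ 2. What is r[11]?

-93

r[2] = 2*(-3) - 6 = -12
r[3] = 2*(-12) - (-3) = -21
r[4] = 2*(-21) - (-12) = -30
r[5] = 2*(-30) - (-21) = -39
r[6] = 2*(-39) - (-30) = -48
r[7] = 2*(-48) - (-39) = -57
r[8] = 2*(-57) - (-48) = -66
r[9] = 2*(-66) - (-57) = -75
r[10] = 2*(-75) - (-66) = -84
r[11] = 2*(-84) - (-75) = -93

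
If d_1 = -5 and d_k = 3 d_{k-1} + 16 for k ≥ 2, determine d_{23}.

The fixed point is 16/(1 - 3) = -8, so d_k + 8 = 3(d_{k-1} + 8).
Hence d_k = 3·3^{k-1} - 8.
d_{23} = 3·3^{22} - 8 = 3·31381059609 - 8 = 94143178819.

94143178819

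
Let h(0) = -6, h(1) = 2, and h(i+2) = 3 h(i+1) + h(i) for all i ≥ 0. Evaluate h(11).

25940

h(2) = 3·2 + (-6) = 0
h(3) = 3·0 + 2 = 2
h(4) = 3·2 + 0 = 6
h(5) = 3·6 + 2 = 20
h(6) = 3·20 + 6 = 66
h(7) = 3·66 + 20 = 218
h(8) = 3·218 + 66 = 720
h(9) = 3·720 + 218 = 2378
h(10) = 3·2378 + 720 = 7854
h(11) = 3·7854 + 2378 = 25940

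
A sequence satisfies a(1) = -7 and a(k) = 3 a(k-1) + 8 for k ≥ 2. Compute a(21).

The fixed point is 8/(1 - 3) = -4, so a(k) + 4 = 3(a(k-1) + 4).
Hence a(k) = -3·3^{k-1} - 4.
a(21) = -3·3^{20} - 4 = -3·3486784401 - 4 = -10460353207.

-10460353207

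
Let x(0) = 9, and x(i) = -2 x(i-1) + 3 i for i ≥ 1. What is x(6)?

540

x(1) = -2·9 + 3 = -15
x(2) = -2·(-15) + 6 = 36
x(3) = -2·36 + 9 = -63
x(4) = -2·(-63) + 12 = 138
x(5) = -2·138 + 15 = -261
x(6) = -2·(-261) + 18 = 540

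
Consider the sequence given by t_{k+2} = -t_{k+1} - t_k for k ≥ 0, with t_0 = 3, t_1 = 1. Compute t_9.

3

t_2 = -1 - 3 = -4
t_3 = -(-4) - 1 = 3
t_4 = -3 - (-4) = 1
t_5 = -1 - 3 = -4
t_6 = -(-4) - 1 = 3
t_7 = -3 - (-4) = 1
t_8 = -1 - 3 = -4
t_9 = -(-4) - 1 = 3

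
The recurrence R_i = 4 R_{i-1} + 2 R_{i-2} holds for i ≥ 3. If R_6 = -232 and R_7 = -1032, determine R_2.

Rearranging, R_{i-2} = (R_i - 4 R_{i-1}) / 2.
R_5 = (-1032 - 4(-232)) / 2 = -104/2 = -52
R_4 = (-232 - 4(-52)) / 2 = -24/2 = -12
R_3 = (-52 - 4(-12)) / 2 = -4/2 = -2
R_2 = (-12 - 4(-2)) / 2 = -4/2 = -2

-2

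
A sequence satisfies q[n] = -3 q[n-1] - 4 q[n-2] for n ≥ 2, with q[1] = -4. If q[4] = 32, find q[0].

Let q[0] = x.
q[2] = 12 - 4x
q[3] = -20 + 12x
q[4] = 12 - 20x
So 12 - 20x = 32, giving x = -1.

-1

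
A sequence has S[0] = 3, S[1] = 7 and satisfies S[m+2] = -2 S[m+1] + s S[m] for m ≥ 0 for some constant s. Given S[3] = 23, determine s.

-5

S[2] = -14 + 3s
S[3] = 28 + s
So 28 + s = 23, giving s = -5.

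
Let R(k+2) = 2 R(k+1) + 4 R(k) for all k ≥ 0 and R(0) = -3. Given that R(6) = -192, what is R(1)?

Let R(1) = y.
R(2) = -12 + 2y
R(3) = -24 + 8y
R(4) = -96 + 24y
R(5) = -288 + 80y
R(6) = -960 + 256y
So -960 + 256y = -192, giving y = 3.

3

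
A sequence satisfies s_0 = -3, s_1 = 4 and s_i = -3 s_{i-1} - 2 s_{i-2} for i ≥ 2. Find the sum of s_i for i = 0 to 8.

s_2 = -3·4 - 2·(-3) = -6
s_3 = -3·(-6) - 2·4 = 10
s_4 = -3·10 - 2·(-6) = -18
s_5 = -3·(-18) - 2·10 = 34
s_6 = -3·34 - 2·(-18) = -66
s_7 = -3·(-66) - 2·34 = 130
s_8 = -3·130 - 2·(-66) = -258
Sum = (-3) + 4 + (-6) + 10 + (-18) + 34 + (-66) + 130 + (-258) = -173

-173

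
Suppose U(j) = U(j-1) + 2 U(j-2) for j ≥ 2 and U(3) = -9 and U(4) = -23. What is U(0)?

-3

Rearranging, U(j-2) = (U(j) - U(j-1)) / 2.
U(2) = (-23 - (-9)) / 2 = -14/2 = -7
U(1) = (-9 - (-7)) / 2 = -2/2 = -1
U(0) = (-7 - (-1)) / 2 = -6/2 = -3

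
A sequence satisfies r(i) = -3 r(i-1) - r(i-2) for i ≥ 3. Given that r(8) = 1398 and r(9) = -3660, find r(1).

Rearranging, r(i-2) = -(r(i) + 3 r(i-1)).
r(7) = -(-3660 + 3·1398) = -534
r(6) = -(1398 + 3·(-534)) = 204
r(5) = -(-534 + 3·204) = -78
r(4) = -(204 + 3·(-78)) = 30
r(3) = -(-78 + 3·30) = -12
r(2) = -(30 + 3·(-12)) = 6
r(1) = -(-12 + 3·6) = -6

-6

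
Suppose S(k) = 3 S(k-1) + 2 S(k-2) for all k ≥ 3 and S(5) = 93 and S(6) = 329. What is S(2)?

Rearranging, S(k-2) = (S(k) - 3 S(k-1)) / 2.
S(4) = (329 - 3*93) / 2 = 50/2 = 25
S(3) = (93 - 3*25) / 2 = 18/2 = 9
S(2) = (25 - 3*9) / 2 = -2/2 = -1

-1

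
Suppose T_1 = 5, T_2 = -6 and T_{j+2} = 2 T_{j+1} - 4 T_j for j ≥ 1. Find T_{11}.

3072

T_3 = 2·(-6) - 4·5 = -32
T_4 = 2·(-32) - 4·(-6) = -40
T_5 = 2·(-40) - 4·(-32) = 48
T_6 = 2·48 - 4·(-40) = 256
T_7 = 2·256 - 4·48 = 320
T_8 = 2·320 - 4·256 = -384
T_9 = 2·(-384) - 4·320 = -2048
T_{10} = 2·(-2048) - 4·(-384) = -2560
T_{11} = 2·(-2560) - 4·(-2048) = 3072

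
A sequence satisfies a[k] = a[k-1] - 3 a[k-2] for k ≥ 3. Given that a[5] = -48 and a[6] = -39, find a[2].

Rearranging, a[k-2] = (a[k] - a[k-1]) / -3.
a[4] = (-39 - (-48)) / -3 = 9/-3 = -3
a[3] = (-48 - (-3)) / -3 = -45/-3 = 15
a[2] = (-3 - 15) / -3 = -18/-3 = 6

6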